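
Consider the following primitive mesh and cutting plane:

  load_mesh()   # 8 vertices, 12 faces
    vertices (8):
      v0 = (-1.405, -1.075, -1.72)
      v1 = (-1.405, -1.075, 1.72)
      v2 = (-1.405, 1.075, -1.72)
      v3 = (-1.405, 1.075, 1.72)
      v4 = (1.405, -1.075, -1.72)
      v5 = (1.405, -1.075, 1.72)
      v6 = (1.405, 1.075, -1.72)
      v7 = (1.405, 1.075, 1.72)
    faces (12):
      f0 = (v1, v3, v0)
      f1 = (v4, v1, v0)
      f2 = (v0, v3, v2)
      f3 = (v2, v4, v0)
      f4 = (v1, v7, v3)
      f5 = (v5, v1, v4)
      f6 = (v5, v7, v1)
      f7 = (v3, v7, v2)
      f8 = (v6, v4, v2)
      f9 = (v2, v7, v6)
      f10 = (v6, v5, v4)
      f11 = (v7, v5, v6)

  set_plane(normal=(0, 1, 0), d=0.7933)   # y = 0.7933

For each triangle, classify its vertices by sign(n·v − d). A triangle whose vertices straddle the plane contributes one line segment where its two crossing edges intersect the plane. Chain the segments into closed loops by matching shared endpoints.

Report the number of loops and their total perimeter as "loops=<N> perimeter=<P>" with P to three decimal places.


Straddling triangles (8 of 12):
  (v1,v3,v0) [-+-] → (-1.405, 0.7933, 1.72)–(-1.405, 0.7933, 1.26928)  len=0.4507
  (v0,v3,v2) [-++] → (-1.405, 0.7933, 1.26928)–(-1.405, 0.7933, -1.72)  len=2.9893
  (v2,v4,v0) [+--] → (-1.03682, 0.7933, -1.72)–(-1.405, 0.7933, -1.72)  len=0.3682
  (v1,v7,v3) [-++] → (1.03682, 0.7933, 1.72)–(-1.405, 0.7933, 1.72)  len=2.4418
  (v5,v7,v1) [-+-] → (1.405, 0.7933, 1.72)–(1.03682, 0.7933, 1.72)  len=0.3682
  (v6,v4,v2) [+-+] → (1.405, 0.7933, -1.72)–(-1.03682, 0.7933, -1.72)  len=2.4418
  (v6,v5,v4) [+--] → (1.405, 0.7933, -1.26928)–(1.405, 0.7933, -1.72)  len=0.4507
  (v7,v5,v6) [+-+] → (1.405, 0.7933, 1.72)–(1.405, 0.7933, -1.26928)  len=2.9893

Chained into 1 loop(s):
  loop 1: 8 segments, perimeter = 12.5000
Total perimeter = 12.500

loops=1 perimeter=12.500


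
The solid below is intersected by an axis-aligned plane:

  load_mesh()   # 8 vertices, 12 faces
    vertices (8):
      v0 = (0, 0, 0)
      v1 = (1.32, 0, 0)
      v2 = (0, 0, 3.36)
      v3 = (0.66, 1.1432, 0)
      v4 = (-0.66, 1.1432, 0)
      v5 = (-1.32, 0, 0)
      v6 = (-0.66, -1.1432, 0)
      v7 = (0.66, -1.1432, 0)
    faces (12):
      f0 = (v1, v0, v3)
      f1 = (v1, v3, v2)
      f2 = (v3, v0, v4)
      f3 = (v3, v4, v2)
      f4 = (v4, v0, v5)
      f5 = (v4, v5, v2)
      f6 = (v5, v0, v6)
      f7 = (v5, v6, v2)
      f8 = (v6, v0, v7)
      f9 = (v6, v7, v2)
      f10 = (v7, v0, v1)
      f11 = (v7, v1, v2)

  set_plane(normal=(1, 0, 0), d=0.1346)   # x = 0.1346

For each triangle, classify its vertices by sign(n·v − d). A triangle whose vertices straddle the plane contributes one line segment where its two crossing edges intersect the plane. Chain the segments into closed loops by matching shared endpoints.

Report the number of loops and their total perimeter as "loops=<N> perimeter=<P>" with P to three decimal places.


Straddling triangles (8 of 12):
  (v1,v0,v3) [+-+] → (0.1346, 0, 0)–(0.1346, 0.233144, 0)  len=0.2331
  (v1,v3,v2) [++-] → (0.1346, 0.233144, 2.67476)–(0.1346, 0, 3.01738)  len=0.4144
  (v3,v0,v4) [+--] → (0.1346, 0.233144, 0)–(0.1346, 1.1432, 0)  len=0.9101
  (v3,v4,v2) [+--] → (0.1346, 1.1432, 0)–(0.1346, 0.233144, 2.67476)  len=2.8253
  (v6,v0,v7) [--+] → (0.1346, -0.233144, 0)–(0.1346, -1.1432, 0)  len=0.9101
  (v6,v7,v2) [-+-] → (0.1346, -1.1432, 0)–(0.1346, -0.233144, 2.67476)  len=2.8253
  (v7,v0,v1) [+-+] → (0.1346, -0.233144, 0)–(0.1346, 0, 0)  len=0.2331
  (v7,v1,v2) [++-] → (0.1346, 0, 3.01738)–(0.1346, -0.233144, 2.67476)  len=0.4144

Chained into 1 loop(s):
  loop 1: 8 segments, perimeter = 8.7659
Total perimeter = 8.766

loops=1 perimeter=8.766


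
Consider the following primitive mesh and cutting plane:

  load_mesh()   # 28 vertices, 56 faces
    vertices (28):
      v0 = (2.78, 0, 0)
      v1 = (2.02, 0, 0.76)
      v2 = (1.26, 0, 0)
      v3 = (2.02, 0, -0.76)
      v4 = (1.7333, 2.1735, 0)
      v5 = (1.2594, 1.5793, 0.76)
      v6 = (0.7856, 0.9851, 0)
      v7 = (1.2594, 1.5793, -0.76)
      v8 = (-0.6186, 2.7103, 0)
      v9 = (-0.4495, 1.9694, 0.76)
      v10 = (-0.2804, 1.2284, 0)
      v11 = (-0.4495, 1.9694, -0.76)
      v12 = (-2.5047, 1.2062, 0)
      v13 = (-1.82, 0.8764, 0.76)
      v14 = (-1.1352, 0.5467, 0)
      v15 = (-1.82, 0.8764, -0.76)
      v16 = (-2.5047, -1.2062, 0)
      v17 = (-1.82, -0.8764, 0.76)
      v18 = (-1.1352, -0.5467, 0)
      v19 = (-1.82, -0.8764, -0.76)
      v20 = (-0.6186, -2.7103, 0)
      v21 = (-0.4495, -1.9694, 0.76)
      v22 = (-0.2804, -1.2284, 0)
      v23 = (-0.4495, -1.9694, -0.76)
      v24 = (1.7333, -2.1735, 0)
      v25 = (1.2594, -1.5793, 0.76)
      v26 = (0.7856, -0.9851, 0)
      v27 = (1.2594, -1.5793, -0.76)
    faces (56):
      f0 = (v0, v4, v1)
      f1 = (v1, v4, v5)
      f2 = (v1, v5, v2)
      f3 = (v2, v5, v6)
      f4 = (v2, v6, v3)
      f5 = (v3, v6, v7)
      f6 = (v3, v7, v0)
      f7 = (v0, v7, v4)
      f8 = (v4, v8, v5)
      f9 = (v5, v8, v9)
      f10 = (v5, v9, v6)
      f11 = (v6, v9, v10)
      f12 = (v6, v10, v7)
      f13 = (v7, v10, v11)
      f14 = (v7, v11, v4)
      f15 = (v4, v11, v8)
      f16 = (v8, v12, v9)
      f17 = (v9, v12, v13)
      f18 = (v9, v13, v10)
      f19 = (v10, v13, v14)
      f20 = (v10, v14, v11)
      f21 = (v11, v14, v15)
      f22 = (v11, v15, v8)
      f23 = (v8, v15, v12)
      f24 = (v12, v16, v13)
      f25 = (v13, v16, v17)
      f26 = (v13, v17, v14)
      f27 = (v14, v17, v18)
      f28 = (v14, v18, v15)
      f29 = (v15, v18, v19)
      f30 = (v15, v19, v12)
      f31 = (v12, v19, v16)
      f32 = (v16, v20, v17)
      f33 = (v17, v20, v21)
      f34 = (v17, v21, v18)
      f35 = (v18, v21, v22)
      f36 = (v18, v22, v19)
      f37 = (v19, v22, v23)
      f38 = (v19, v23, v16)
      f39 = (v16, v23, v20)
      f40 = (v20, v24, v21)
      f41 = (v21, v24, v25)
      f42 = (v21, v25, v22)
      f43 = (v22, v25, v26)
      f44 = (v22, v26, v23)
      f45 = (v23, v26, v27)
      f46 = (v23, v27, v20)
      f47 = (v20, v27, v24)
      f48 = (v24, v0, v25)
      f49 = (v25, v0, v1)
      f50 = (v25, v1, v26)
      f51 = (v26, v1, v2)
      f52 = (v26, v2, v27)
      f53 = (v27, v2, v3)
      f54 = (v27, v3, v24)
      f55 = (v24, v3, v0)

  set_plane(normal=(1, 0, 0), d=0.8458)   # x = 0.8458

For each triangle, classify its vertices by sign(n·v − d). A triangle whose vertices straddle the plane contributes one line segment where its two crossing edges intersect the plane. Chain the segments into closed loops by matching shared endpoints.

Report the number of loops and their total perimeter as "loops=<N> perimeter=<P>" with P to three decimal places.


loops=2 perimeter=8.643

Straddling triangles (20 of 56):
  (v2,v5,v6) [++-] → (0.8458, 1.0606, 0.096564)–(0.8458, 0.860094, 0)  len=0.2225
  (v2,v6,v3) [+-+] → (0.8458, 0.860094, 0)–(0.8458, 0.937058, -0.0370642)  len=0.0854
  (v3,v6,v7) [+-+] → (0.8458, 0.937058, -0.0370642)–(0.8458, 1.0606, -0.096564)  len=0.1371
  (v4,v8,v5) [+-+] → (0.8458, 2.37606, 0)–(0.8458, 1.82838, 0.592622)  len=0.8069
  (v5,v8,v9) [+--] → (0.8458, 1.82838, 0.592622)–(0.8458, 1.67371, 0.76)  len=0.2279
  (v5,v9,v6) [+--] → (0.8458, 1.67371, 0.76)–(0.8458, 1.0606, 0.096564)  len=0.9034
  (v6,v10,v7) [--+] → (0.8458, 1.48505, -0.555859)–(0.8458, 1.0606, -0.096564)  len=0.6254
  (v7,v10,v11) [+--] → (0.8458, 1.48505, -0.555859)–(0.8458, 1.67371, -0.76)  len=0.2780
  (v7,v11,v4) [+-+] → (0.8458, 1.67371, -0.76)–(0.8458, 2.09052, -0.309007)  len=0.6141
  (v4,v11,v8) [+--] → (0.8458, 2.09052, -0.309007)–(0.8458, 2.37606, 0)  len=0.4207
  (v20,v24,v21) [-+-] → (0.8458, -2.37606, 0)–(0.8458, -2.09052, 0.309007)  len=0.4207
  (v21,v24,v25) [-++] → (0.8458, -2.09052, 0.309007)–(0.8458, -1.67371, 0.76)  len=0.6141
  (v21,v25,v22) [-+-] → (0.8458, -1.67371, 0.76)–(0.8458, -1.48505, 0.555859)  len=0.2780
  (v22,v25,v26) [-+-] → (0.8458, -1.48505, 0.555859)–(0.8458, -1.0606, 0.096564)  len=0.6254
  (v23,v26,v27) [--+] → (0.8458, -1.0606, -0.096564)–(0.8458, -1.67371, -0.76)  len=0.9034
  (v23,v27,v20) [-+-] → (0.8458, -1.67371, -0.76)–(0.8458, -1.82838, -0.592622)  len=0.2279
  (v20,v27,v24) [-++] → (0.8458, -1.82838, -0.592622)–(0.8458, -2.37606, 0)  len=0.8069
  (v25,v1,v26) [++-] → (0.8458, -0.937058, 0.0370642)–(0.8458, -1.0606, 0.096564)  len=0.1371
  (v26,v1,v2) [-++] → (0.8458, -0.937058, 0.0370642)–(0.8458, -0.860094, 0)  len=0.0854
  (v26,v2,v27) [-++] → (0.8458, -0.860094, 0)–(0.8458, -1.0606, -0.096564)  len=0.2225

Chained into 2 loop(s):
  loop 1: 10 segments, perimeter = 4.3215
  loop 2: 10 segments, perimeter = 4.3215
Total perimeter = 8.643


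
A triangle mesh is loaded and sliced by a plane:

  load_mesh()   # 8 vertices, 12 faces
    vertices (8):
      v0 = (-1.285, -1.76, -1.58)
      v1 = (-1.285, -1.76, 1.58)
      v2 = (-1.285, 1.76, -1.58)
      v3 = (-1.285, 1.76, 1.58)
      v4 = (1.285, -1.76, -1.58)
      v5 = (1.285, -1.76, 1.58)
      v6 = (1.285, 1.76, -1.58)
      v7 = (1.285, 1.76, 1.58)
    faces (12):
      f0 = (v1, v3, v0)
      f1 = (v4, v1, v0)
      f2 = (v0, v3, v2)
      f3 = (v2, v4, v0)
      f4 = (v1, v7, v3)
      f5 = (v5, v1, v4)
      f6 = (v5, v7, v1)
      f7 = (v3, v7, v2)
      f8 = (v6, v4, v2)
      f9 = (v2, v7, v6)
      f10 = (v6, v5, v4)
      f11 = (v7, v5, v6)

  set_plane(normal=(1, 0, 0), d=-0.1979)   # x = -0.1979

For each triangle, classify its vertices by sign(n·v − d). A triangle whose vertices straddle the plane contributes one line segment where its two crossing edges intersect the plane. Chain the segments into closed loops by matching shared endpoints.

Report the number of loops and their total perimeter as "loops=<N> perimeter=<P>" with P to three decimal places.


Straddling triangles (8 of 12):
  (v4,v1,v0) [+--] → (-0.1979, -1.76, 0.243332)–(-0.1979, -1.76, -1.58)  len=1.8233
  (v2,v4,v0) [-+-] → (-0.1979, 0.271054, -1.58)–(-0.1979, -1.76, -1.58)  len=2.0311
  (v1,v7,v3) [-+-] → (-0.1979, -0.271054, 1.58)–(-0.1979, 1.76, 1.58)  len=2.0311
  (v5,v1,v4) [+-+] → (-0.1979, -1.76, 1.58)–(-0.1979, -1.76, 0.243332)  len=1.3367
  (v5,v7,v1) [++-] → (-0.1979, -0.271054, 1.58)–(-0.1979, -1.76, 1.58)  len=1.4889
  (v3,v7,v2) [-+-] → (-0.1979, 1.76, 1.58)–(-0.1979, 1.76, -0.243332)  len=1.8233
  (v6,v4,v2) [++-] → (-0.1979, 0.271054, -1.58)–(-0.1979, 1.76, -1.58)  len=1.4889
  (v2,v7,v6) [-++] → (-0.1979, 1.76, -0.243332)–(-0.1979, 1.76, -1.58)  len=1.3367

Chained into 1 loop(s):
  loop 1: 8 segments, perimeter = 13.3600
Total perimeter = 13.360

loops=1 perimeter=13.360


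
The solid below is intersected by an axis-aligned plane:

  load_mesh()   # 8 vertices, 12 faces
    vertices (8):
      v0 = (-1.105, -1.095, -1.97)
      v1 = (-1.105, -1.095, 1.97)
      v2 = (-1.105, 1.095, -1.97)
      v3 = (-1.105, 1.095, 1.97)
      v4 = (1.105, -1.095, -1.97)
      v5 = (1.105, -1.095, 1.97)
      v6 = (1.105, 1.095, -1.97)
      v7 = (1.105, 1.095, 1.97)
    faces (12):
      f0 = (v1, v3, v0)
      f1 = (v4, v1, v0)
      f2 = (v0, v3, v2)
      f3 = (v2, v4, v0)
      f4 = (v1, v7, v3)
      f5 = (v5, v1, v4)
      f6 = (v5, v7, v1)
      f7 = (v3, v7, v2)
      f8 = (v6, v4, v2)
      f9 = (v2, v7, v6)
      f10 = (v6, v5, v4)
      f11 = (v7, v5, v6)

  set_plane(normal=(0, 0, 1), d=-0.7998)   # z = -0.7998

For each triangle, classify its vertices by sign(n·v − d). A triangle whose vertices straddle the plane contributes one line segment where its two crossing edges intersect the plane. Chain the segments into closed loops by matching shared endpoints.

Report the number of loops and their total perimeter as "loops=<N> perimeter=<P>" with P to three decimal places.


Straddling triangles (8 of 12):
  (v1,v3,v0) [++-] → (-1.105, -0.444559, -0.7998)–(-1.105, -1.095, -0.7998)  len=0.6504
  (v4,v1,v0) [-+-] → (0.448619, -1.095, -0.7998)–(-1.105, -1.095, -0.7998)  len=1.5536
  (v0,v3,v2) [-+-] → (-1.105, -0.444559, -0.7998)–(-1.105, 1.095, -0.7998)  len=1.5396
  (v5,v1,v4) [++-] → (0.448619, -1.095, -0.7998)–(1.105, -1.095, -0.7998)  len=0.6564
  (v3,v7,v2) [++-] → (-0.448619, 1.095, -0.7998)–(-1.105, 1.095, -0.7998)  len=0.6564
  (v2,v7,v6) [-+-] → (-0.448619, 1.095, -0.7998)–(1.105, 1.095, -0.7998)  len=1.5536
  (v6,v5,v4) [-+-] → (1.105, 0.444559, -0.7998)–(1.105, -1.095, -0.7998)  len=1.5396
  (v7,v5,v6) [++-] → (1.105, 0.444559, -0.7998)–(1.105, 1.095, -0.7998)  len=0.6504

Chained into 1 loop(s):
  loop 1: 8 segments, perimeter = 8.8000
Total perimeter = 8.800

loops=1 perimeter=8.800


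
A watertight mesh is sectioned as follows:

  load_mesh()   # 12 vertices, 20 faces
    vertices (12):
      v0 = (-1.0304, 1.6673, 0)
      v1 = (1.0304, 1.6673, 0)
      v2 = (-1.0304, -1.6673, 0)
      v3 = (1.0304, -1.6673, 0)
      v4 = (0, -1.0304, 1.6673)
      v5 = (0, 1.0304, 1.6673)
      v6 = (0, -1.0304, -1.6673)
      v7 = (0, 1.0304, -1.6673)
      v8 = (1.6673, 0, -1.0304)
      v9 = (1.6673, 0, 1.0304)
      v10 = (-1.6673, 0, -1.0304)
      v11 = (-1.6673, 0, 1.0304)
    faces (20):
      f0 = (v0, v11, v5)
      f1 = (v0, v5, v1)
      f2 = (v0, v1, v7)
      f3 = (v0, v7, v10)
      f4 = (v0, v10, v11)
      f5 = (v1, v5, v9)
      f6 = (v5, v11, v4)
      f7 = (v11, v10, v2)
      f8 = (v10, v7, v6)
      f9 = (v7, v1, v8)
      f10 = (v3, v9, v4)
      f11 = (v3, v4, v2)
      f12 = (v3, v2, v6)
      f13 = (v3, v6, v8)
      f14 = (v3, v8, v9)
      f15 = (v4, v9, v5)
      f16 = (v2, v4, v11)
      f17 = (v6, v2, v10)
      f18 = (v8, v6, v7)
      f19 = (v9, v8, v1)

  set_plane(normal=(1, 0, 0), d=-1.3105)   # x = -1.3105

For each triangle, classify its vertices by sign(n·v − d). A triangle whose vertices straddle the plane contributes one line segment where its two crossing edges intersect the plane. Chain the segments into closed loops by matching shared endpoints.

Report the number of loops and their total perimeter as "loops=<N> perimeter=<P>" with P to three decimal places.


Straddling triangles (8 of 20):
  (v0,v11,v5) [+-+] → (-1.3105, 0.934044, 0.453156)–(-1.3105, 0.220504, 1.1667)  len=1.0091
  (v0,v7,v10) [++-] → (-1.3105, 0.220504, -1.1667)–(-1.3105, 0.934044, -0.453156)  len=1.0091
  (v0,v10,v11) [+--] → (-1.3105, 0.934044, -0.453156)–(-1.3105, 0.934044, 0.453156)  len=0.9063
  (v5,v11,v4) [+-+] → (-1.3105, 0.220504, 1.1667)–(-1.3105, -0.220504, 1.1667)  len=0.4410
  (v11,v10,v2) [--+] → (-1.3105, -0.934044, -0.453156)–(-1.3105, -0.934044, 0.453156)  len=0.9063
  (v10,v7,v6) [-++] → (-1.3105, 0.220504, -1.1667)–(-1.3105, -0.220504, -1.1667)  len=0.4410
  (v2,v4,v11) [++-] → (-1.3105, -0.220504, 1.1667)–(-1.3105, -0.934044, 0.453156)  len=1.0091
  (v6,v2,v10) [++-] → (-1.3105, -0.934044, -0.453156)–(-1.3105, -0.220504, -1.1667)  len=1.0091

Chained into 1 loop(s):
  loop 1: 8 segments, perimeter = 6.7310
Total perimeter = 6.731

loops=1 perimeter=6.731


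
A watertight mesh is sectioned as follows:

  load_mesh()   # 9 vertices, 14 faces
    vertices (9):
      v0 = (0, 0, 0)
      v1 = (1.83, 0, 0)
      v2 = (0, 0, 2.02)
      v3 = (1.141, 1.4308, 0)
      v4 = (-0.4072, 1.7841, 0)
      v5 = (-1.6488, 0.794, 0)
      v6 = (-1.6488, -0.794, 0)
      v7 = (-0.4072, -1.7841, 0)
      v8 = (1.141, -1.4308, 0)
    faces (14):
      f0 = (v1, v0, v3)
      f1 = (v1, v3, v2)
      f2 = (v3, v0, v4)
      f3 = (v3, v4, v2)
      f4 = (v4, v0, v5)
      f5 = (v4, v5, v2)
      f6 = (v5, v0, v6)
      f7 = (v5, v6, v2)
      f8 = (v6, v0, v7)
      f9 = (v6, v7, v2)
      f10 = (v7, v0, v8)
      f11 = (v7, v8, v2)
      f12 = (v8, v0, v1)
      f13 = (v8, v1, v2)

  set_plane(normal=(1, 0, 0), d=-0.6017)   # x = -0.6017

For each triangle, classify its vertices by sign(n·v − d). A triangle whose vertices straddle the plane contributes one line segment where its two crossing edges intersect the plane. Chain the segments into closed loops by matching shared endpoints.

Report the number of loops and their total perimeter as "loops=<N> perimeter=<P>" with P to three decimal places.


loops=1 perimeter=7.547

Straddling triangles (6 of 14):
  (v4,v0,v5) [++-] → (-0.6017, 0.289756, 0)–(-0.6017, 1.629, 0)  len=1.3392
  (v4,v5,v2) [+-+] → (-0.6017, 1.629, 0)–(-0.6017, 0.289756, 1.28284)  len=1.8545
  (v5,v0,v6) [-+-] → (-0.6017, 0.289756, 0)–(-0.6017, -0.289756, 0)  len=0.5795
  (v5,v6,v2) [--+] → (-0.6017, -0.289756, 1.28284)–(-0.6017, 0.289756, 1.28284)  len=0.5795
  (v6,v0,v7) [-++] → (-0.6017, -0.289756, 0)–(-0.6017, -1.629, 0)  len=1.3392
  (v6,v7,v2) [-++] → (-0.6017, -1.629, 0)–(-0.6017, -0.289756, 1.28284)  len=1.8545

Chained into 1 loop(s):
  loop 1: 6 segments, perimeter = 7.5465
Total perimeter = 7.547


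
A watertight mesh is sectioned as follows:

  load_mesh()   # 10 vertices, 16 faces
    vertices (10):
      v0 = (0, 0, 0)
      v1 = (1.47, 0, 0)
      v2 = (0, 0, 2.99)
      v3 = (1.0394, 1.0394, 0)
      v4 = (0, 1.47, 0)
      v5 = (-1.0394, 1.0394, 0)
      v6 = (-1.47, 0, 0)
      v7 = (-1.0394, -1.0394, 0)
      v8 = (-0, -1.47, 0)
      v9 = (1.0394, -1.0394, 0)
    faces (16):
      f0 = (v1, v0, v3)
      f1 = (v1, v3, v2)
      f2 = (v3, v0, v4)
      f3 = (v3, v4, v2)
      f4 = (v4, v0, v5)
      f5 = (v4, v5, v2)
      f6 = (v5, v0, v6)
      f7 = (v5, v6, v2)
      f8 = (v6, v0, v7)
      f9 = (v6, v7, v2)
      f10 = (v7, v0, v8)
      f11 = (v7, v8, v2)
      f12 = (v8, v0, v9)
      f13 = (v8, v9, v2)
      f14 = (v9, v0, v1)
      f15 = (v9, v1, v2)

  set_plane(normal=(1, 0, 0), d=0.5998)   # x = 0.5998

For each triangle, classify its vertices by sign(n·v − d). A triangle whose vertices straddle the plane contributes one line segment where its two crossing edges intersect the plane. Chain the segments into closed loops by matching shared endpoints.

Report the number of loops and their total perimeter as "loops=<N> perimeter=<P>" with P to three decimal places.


loops=1 perimeter=6.830

Straddling triangles (8 of 16):
  (v1,v0,v3) [+-+] → (0.5998, 0, 0)–(0.5998, 0.5998, 0)  len=0.5998
  (v1,v3,v2) [++-] → (0.5998, 0.5998, 1.26458)–(0.5998, 0, 1.77)  len=0.7844
  (v3,v0,v4) [+--] → (0.5998, 0.5998, 0)–(0.5998, 1.22152, 0)  len=0.6217
  (v3,v4,v2) [+--] → (0.5998, 1.22152, 0)–(0.5998, 0.5998, 1.26458)  len=1.4091
  (v8,v0,v9) [--+] → (0.5998, -0.5998, 0)–(0.5998, -1.22152, 0)  len=0.6217
  (v8,v9,v2) [-+-] → (0.5998, -1.22152, 0)–(0.5998, -0.5998, 1.26458)  len=1.4091
  (v9,v0,v1) [+-+] → (0.5998, -0.5998, 0)–(0.5998, 0, 0)  len=0.5998
  (v9,v1,v2) [++-] → (0.5998, 0, 1.77)–(0.5998, -0.5998, 1.26458)  len=0.7844

Chained into 1 loop(s):
  loop 1: 8 segments, perimeter = 6.8300
Total perimeter = 6.830


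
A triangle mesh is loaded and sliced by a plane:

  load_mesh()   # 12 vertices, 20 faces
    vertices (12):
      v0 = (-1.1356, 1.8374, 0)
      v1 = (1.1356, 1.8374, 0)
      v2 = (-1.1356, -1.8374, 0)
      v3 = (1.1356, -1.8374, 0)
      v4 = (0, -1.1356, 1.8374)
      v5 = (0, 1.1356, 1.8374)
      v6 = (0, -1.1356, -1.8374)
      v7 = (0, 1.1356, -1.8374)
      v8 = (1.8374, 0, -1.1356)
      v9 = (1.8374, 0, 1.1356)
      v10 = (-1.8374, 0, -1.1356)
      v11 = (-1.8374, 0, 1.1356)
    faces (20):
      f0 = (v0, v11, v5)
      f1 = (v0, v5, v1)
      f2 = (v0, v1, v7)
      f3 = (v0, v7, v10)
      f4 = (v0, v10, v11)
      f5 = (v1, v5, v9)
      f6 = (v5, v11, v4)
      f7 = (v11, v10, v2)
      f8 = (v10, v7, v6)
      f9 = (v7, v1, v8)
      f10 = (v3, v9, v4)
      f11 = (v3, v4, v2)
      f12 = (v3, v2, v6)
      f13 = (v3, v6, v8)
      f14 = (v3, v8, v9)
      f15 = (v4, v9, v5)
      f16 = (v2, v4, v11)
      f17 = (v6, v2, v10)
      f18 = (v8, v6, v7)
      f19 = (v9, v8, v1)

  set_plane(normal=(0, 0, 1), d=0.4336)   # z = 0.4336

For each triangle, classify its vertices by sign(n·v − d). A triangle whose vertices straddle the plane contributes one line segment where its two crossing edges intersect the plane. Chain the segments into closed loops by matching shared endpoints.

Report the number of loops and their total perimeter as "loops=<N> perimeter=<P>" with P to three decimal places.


Straddling triangles (10 of 20):
  (v0,v11,v5) [-++] → (-1.40356, 1.13584, 0.4336)–(-0.867615, 1.67179, 0.4336)  len=0.7579
  (v0,v5,v1) [-+-] → (-0.867615, 1.67179, 0.4336)–(0.867615, 1.67179, 0.4336)  len=1.7352
  (v0,v10,v11) [--+] → (-1.8374, 0, 0.4336)–(-1.40356, 1.13584, 0.4336)  len=1.2159
  (v1,v5,v9) [-++] → (0.867615, 1.67179, 0.4336)–(1.40356, 1.13584, 0.4336)  len=0.7579
  (v11,v10,v2) [+--] → (-1.8374, 0, 0.4336)–(-1.40356, -1.13584, 0.4336)  len=1.2159
  (v3,v9,v4) [-++] → (1.40356, -1.13584, 0.4336)–(0.867615, -1.67179, 0.4336)  len=0.7579
  (v3,v4,v2) [-+-] → (0.867615, -1.67179, 0.4336)–(-0.867615, -1.67179, 0.4336)  len=1.7352
  (v3,v8,v9) [--+] → (1.8374, 0, 0.4336)–(1.40356, -1.13584, 0.4336)  len=1.2159
  (v2,v4,v11) [-++] → (-0.867615, -1.67179, 0.4336)–(-1.40356, -1.13584, 0.4336)  len=0.7579
  (v9,v8,v1) [+--] → (1.8374, 0, 0.4336)–(1.40356, 1.13584, 0.4336)  len=1.2159

Chained into 1 loop(s):
  loop 1: 10 segments, perimeter = 11.3657
Total perimeter = 11.366

loops=1 perimeter=11.366


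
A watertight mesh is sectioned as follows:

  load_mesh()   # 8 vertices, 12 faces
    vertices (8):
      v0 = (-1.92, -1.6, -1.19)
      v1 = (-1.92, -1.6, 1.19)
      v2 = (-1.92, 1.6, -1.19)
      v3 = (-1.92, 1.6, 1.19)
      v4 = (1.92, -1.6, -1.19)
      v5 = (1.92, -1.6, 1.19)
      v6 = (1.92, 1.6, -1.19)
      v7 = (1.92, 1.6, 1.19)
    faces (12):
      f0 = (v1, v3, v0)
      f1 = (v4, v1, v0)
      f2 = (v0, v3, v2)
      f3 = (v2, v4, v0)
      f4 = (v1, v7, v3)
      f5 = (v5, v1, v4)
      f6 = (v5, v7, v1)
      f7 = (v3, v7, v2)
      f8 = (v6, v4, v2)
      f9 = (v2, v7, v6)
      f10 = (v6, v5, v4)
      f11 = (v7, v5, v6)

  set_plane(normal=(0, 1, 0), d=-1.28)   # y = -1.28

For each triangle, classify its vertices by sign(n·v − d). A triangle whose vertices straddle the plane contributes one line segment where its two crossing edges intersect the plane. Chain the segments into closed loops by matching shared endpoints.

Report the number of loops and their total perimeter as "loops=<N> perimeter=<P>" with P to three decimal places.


loops=1 perimeter=12.440

Straddling triangles (8 of 12):
  (v1,v3,v0) [-+-] → (-1.92, -1.28, 1.19)–(-1.92, -1.28, -0.952)  len=2.1420
  (v0,v3,v2) [-++] → (-1.92, -1.28, -0.952)–(-1.92, -1.28, -1.19)  len=0.2380
  (v2,v4,v0) [+--] → (1.536, -1.28, -1.19)–(-1.92, -1.28, -1.19)  len=3.4560
  (v1,v7,v3) [-++] → (-1.536, -1.28, 1.19)–(-1.92, -1.28, 1.19)  len=0.3840
  (v5,v7,v1) [-+-] → (1.92, -1.28, 1.19)–(-1.536, -1.28, 1.19)  len=3.4560
  (v6,v4,v2) [+-+] → (1.92, -1.28, -1.19)–(1.536, -1.28, -1.19)  len=0.3840
  (v6,v5,v4) [+--] → (1.92, -1.28, 0.952)–(1.92, -1.28, -1.19)  len=2.1420
  (v7,v5,v6) [+-+] → (1.92, -1.28, 1.19)–(1.92, -1.28, 0.952)  len=0.2380

Chained into 1 loop(s):
  loop 1: 8 segments, perimeter = 12.4400
Total perimeter = 12.440


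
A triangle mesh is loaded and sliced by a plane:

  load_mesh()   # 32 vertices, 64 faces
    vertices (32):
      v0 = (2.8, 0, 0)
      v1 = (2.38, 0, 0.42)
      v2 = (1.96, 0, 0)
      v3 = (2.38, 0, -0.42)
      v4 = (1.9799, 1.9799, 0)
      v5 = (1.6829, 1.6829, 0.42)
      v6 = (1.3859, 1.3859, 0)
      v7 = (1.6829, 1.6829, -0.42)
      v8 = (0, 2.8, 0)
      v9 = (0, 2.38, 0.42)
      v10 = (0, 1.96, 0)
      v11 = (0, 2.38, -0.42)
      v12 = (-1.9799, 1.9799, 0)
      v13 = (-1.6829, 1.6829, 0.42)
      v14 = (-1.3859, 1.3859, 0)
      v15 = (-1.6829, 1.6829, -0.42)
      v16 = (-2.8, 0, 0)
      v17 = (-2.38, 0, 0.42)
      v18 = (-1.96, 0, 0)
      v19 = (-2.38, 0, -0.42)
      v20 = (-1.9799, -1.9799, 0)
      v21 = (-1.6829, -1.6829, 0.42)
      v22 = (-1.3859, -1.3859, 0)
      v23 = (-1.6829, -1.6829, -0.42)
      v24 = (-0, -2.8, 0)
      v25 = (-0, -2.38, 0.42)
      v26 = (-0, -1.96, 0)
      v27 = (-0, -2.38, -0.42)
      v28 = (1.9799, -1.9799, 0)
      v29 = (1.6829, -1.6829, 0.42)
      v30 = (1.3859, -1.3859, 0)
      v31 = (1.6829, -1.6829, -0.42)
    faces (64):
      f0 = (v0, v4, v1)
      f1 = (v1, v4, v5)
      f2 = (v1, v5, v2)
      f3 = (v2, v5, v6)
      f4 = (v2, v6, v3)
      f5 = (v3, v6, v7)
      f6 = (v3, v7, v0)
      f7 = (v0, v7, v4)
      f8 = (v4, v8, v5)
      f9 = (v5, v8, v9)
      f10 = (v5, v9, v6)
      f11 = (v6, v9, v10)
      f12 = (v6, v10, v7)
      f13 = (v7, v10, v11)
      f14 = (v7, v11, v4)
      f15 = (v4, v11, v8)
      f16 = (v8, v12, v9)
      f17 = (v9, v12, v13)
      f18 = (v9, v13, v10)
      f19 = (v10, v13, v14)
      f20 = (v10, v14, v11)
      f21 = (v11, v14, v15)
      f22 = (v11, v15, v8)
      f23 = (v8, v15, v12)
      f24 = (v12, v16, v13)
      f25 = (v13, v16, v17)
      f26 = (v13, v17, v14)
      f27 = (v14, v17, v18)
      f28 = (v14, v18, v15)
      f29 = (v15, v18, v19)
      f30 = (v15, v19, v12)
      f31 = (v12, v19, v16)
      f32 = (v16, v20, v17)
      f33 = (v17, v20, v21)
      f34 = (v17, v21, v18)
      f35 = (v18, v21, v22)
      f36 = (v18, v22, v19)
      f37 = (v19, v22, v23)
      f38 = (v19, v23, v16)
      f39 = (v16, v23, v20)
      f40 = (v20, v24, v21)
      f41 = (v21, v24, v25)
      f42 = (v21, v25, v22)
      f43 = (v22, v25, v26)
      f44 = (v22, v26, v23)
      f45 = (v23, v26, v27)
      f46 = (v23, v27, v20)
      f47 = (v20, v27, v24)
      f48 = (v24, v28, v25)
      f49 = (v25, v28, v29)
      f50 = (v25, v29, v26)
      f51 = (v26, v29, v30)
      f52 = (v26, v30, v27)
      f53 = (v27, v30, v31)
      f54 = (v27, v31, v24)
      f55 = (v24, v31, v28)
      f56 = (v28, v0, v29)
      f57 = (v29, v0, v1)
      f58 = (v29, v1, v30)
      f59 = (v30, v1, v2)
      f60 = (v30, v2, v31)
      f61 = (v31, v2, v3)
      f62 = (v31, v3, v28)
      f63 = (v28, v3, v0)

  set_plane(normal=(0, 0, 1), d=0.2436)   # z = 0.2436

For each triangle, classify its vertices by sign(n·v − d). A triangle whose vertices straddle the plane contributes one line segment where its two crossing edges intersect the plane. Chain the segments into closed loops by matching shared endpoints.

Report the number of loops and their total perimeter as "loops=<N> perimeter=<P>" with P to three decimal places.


Straddling triangles (32 of 64):
  (v0,v4,v1) [--+] → (2.21196, 0.831558, 0.2436)–(2.5564, 0, 0.2436)  len=0.9001
  (v1,v4,v5) [+-+] → (2.21196, 0.831558, 0.2436)–(1.80764, 1.80764, 0.2436)  len=1.0565
  (v1,v5,v2) [++-] → (1.79928, 0.976082, 0.2436)–(2.2036, 0, 0.2436)  len=1.0565
  (v2,v5,v6) [-+-] → (1.79928, 0.976082, 0.2436)–(1.55816, 1.55816, 0.2436)  len=0.6300
  (v4,v8,v5) [--+] → (0.976082, 2.15208, 0.2436)–(1.80764, 1.80764, 0.2436)  len=0.9001
  (v5,v8,v9) [+-+] → (0.976082, 2.15208, 0.2436)–(0, 2.5564, 0.2436)  len=1.0565
  (v5,v9,v6) [++-] → (0.582078, 1.96248, 0.2436)–(1.55816, 1.55816, 0.2436)  len=1.0565
  (v6,v9,v10) [-+-] → (0.582078, 1.96248, 0.2436)–(0, 2.2036, 0.2436)  len=0.6300
  (v8,v12,v9) [--+] → (-0.831558, 2.21196, 0.2436)–(0, 2.5564, 0.2436)  len=0.9001
  (v9,v12,v13) [+-+] → (-0.831558, 2.21196, 0.2436)–(-1.80764, 1.80764, 0.2436)  len=1.0565
  (v9,v13,v10) [++-] → (-0.976082, 1.79928, 0.2436)–(0, 2.2036, 0.2436)  len=1.0565
  (v10,v13,v14) [-+-] → (-0.976082, 1.79928, 0.2436)–(-1.55816, 1.55816, 0.2436)  len=0.6300
  (v12,v16,v13) [--+] → (-2.15208, 0.976082, 0.2436)–(-1.80764, 1.80764, 0.2436)  len=0.9001
  (v13,v16,v17) [+-+] → (-2.15208, 0.976082, 0.2436)–(-2.5564, 0, 0.2436)  len=1.0565
  (v13,v17,v14) [++-] → (-1.96248, 0.582078, 0.2436)–(-1.55816, 1.55816, 0.2436)  len=1.0565
  (v14,v17,v18) [-+-] → (-1.96248, 0.582078, 0.2436)–(-2.2036, 0, 0.2436)  len=0.6300
  (v16,v20,v17) [--+] → (-2.21196, -0.831558, 0.2436)–(-2.5564, 0, 0.2436)  len=0.9001
  (v17,v20,v21) [+-+] → (-2.21196, -0.831558, 0.2436)–(-1.80764, -1.80764, 0.2436)  len=1.0565
  (v17,v21,v18) [++-] → (-1.79928, -0.976082, 0.2436)–(-2.2036, 0, 0.2436)  len=1.0565
  (v18,v21,v22) [-+-] → (-1.79928, -0.976082, 0.2436)–(-1.55816, -1.55816, 0.2436)  len=0.6300
  (v20,v24,v21) [--+] → (-0.976082, -2.15208, 0.2436)–(-1.80764, -1.80764, 0.2436)  len=0.9001
  (v21,v24,v25) [+-+] → (-0.976082, -2.15208, 0.2436)–(0, -2.5564, 0.2436)  len=1.0565
  (v21,v25,v22) [++-] → (-0.582078, -1.96248, 0.2436)–(-1.55816, -1.55816, 0.2436)  len=1.0565
  (v22,v25,v26) [-+-] → (-0.582078, -1.96248, 0.2436)–(0, -2.2036, 0.2436)  len=0.6300
  (v24,v28,v25) [--+] → (0.831558, -2.21196, 0.2436)–(0, -2.5564, 0.2436)  len=0.9001
  (v25,v28,v29) [+-+] → (0.831558, -2.21196, 0.2436)–(1.80764, -1.80764, 0.2436)  len=1.0565
  (v25,v29,v26) [++-] → (0.976082, -1.79928, 0.2436)–(0, -2.2036, 0.2436)  len=1.0565
  (v26,v29,v30) [-+-] → (0.976082, -1.79928, 0.2436)–(1.55816, -1.55816, 0.2436)  len=0.6300
  (v28,v0,v29) [--+] → (2.15208, -0.976082, 0.2436)–(1.80764, -1.80764, 0.2436)  len=0.9001
  (v29,v0,v1) [+-+] → (2.15208, -0.976082, 0.2436)–(2.5564, 0, 0.2436)  len=1.0565
  (v29,v1,v30) [++-] → (1.96248, -0.582078, 0.2436)–(1.55816, -1.55816, 0.2436)  len=1.0565
  (v30,v1,v2) [-+-] → (1.96248, -0.582078, 0.2436)–(2.2036, 0, 0.2436)  len=0.6300

Chained into 2 loop(s):
  loop 1: 16 segments, perimeter = 15.6526
  loop 2: 16 segments, perimeter = 13.4924
Total perimeter = 29.145

loops=2 perimeter=29.145


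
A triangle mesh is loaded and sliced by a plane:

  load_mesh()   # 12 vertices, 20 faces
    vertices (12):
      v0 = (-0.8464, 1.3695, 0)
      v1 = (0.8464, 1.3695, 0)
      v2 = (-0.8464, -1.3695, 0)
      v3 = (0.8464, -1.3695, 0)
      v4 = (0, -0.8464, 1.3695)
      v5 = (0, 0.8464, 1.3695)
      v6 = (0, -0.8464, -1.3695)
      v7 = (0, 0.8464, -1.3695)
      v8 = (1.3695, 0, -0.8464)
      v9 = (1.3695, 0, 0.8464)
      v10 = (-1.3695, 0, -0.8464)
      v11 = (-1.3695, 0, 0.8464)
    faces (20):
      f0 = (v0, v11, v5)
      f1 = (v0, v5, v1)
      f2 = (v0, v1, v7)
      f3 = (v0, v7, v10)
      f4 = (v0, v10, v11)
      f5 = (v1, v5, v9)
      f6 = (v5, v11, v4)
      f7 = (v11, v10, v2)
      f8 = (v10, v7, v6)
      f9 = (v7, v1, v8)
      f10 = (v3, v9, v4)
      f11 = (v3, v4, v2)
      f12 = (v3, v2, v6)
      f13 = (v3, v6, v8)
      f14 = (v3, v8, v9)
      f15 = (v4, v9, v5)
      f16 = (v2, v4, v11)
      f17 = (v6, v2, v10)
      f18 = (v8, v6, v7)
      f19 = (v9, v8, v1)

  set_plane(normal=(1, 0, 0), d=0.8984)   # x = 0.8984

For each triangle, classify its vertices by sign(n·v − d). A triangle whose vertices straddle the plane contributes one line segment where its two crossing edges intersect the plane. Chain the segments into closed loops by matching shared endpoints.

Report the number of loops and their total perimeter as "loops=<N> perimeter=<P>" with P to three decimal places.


Straddling triangles (8 of 20):
  (v1,v5,v9) [--+] → (0.8984, 0.291157, 1.02634)–(0.8984, 1.23336, 0.0841384)  len=1.3325
  (v7,v1,v8) [--+] → (0.8984, 1.23336, -0.0841384)–(0.8984, 0.291157, -1.02634)  len=1.3325
  (v3,v9,v4) [-+-] → (0.8984, -1.23336, 0.0841384)–(0.8984, -0.291157, 1.02634)  len=1.3325
  (v3,v6,v8) [--+] → (0.8984, -0.291157, -1.02634)–(0.8984, -1.23336, -0.0841384)  len=1.3325
  (v3,v8,v9) [-++] → (0.8984, -1.23336, -0.0841384)–(0.8984, -1.23336, 0.0841384)  len=0.1683
  (v4,v9,v5) [-+-] → (0.8984, -0.291157, 1.02634)–(0.8984, 0.291157, 1.02634)  len=0.5823
  (v8,v6,v7) [+--] → (0.8984, -0.291157, -1.02634)–(0.8984, 0.291157, -1.02634)  len=0.5823
  (v9,v8,v1) [++-] → (0.8984, 1.23336, -0.0841384)–(0.8984, 1.23336, 0.0841384)  len=0.1683

Chained into 1 loop(s):
  loop 1: 8 segments, perimeter = 6.8311
Total perimeter = 6.831

loops=1 perimeter=6.831


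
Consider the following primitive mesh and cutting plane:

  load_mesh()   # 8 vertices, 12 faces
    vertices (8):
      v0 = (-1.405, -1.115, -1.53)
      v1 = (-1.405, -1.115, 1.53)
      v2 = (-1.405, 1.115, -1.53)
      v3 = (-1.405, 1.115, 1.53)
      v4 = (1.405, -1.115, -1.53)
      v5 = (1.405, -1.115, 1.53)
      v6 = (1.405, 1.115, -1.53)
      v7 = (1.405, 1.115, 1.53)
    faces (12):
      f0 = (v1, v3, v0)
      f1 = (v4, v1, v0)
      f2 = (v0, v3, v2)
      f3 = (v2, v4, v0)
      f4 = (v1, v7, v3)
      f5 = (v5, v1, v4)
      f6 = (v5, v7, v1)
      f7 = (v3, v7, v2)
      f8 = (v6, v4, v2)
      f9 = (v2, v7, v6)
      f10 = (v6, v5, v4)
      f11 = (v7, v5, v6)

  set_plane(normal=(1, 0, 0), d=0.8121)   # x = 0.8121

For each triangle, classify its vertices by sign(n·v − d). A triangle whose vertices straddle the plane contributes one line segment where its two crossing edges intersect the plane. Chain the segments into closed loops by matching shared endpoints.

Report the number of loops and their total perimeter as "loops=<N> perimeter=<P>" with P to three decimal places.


Straddling triangles (8 of 12):
  (v4,v1,v0) [+--] → (0.8121, -1.115, -0.884351)–(0.8121, -1.115, -1.53)  len=0.6456
  (v2,v4,v0) [-+-] → (0.8121, -0.644478, -1.53)–(0.8121, -1.115, -1.53)  len=0.4705
  (v1,v7,v3) [-+-] → (0.8121, 0.644478, 1.53)–(0.8121, 1.115, 1.53)  len=0.4705
  (v5,v1,v4) [+-+] → (0.8121, -1.115, 1.53)–(0.8121, -1.115, -0.884351)  len=2.4144
  (v5,v7,v1) [++-] → (0.8121, 0.644478, 1.53)–(0.8121, -1.115, 1.53)  len=1.7595
  (v3,v7,v2) [-+-] → (0.8121, 1.115, 1.53)–(0.8121, 1.115, 0.884351)  len=0.6456
  (v6,v4,v2) [++-] → (0.8121, -0.644478, -1.53)–(0.8121, 1.115, -1.53)  len=1.7595
  (v2,v7,v6) [-++] → (0.8121, 1.115, 0.884351)–(0.8121, 1.115, -1.53)  len=2.4144

Chained into 1 loop(s):
  loop 1: 8 segments, perimeter = 10.5800
Total perimeter = 10.580

loops=1 perimeter=10.580


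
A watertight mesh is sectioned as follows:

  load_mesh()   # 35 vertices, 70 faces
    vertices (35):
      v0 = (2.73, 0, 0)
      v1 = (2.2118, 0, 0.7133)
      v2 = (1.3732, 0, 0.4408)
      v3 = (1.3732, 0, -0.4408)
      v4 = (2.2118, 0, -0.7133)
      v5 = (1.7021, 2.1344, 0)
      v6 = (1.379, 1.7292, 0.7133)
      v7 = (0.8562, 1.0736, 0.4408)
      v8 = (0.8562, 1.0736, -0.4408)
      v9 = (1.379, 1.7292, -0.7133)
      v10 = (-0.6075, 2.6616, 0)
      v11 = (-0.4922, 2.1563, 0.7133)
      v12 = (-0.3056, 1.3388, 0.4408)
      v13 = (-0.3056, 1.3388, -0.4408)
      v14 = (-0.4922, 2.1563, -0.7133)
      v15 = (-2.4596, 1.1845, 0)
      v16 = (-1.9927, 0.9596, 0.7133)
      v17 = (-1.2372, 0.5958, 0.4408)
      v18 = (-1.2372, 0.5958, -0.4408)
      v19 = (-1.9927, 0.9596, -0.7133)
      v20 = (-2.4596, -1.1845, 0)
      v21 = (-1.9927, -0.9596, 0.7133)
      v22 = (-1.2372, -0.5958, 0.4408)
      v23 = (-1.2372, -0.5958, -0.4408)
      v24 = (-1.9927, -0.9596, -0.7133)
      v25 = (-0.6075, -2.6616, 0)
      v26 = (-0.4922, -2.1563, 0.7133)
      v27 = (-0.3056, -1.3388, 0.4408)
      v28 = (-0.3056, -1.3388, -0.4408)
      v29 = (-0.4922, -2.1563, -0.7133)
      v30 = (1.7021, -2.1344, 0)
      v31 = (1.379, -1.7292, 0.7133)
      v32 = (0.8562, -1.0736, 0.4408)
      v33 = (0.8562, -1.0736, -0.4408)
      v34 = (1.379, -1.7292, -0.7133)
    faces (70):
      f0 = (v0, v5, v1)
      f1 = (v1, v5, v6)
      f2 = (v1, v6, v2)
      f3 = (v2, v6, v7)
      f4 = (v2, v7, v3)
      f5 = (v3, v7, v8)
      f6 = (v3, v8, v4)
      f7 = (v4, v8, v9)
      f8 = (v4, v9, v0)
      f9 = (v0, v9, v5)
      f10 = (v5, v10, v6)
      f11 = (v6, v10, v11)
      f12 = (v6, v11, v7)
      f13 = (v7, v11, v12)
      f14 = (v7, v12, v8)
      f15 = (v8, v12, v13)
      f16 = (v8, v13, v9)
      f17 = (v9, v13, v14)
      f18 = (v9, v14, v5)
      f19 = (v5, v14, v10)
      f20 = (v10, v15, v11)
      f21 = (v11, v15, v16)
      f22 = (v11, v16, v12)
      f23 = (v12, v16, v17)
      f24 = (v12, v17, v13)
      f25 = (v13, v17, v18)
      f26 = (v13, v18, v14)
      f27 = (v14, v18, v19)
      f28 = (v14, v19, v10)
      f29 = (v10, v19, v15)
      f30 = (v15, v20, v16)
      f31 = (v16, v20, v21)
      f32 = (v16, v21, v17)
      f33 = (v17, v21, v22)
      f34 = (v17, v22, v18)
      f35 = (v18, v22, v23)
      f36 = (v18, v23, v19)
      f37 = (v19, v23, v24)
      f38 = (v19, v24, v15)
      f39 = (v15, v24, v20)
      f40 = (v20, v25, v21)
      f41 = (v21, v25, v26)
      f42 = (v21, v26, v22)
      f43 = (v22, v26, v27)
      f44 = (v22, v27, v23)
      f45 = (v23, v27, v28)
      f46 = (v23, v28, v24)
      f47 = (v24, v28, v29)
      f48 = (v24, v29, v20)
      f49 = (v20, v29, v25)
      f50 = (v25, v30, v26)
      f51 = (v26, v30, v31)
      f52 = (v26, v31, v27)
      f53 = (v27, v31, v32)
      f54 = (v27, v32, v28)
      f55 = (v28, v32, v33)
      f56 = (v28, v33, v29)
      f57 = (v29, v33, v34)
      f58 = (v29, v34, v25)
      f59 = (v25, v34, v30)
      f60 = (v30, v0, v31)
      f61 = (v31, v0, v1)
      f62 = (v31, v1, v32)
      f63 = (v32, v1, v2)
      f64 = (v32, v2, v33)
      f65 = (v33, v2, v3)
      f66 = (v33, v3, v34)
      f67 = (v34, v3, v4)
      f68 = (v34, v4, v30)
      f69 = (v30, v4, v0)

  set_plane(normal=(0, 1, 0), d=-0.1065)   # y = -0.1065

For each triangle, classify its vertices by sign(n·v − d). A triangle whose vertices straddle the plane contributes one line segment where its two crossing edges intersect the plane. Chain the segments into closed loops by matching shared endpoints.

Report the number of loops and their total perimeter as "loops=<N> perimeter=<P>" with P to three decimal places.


loops=2 perimeter=8.601

Straddling triangles (20 of 70):
  (v15,v20,v16) [+-+] → (-2.4596, -0.1065, 0)–(-2.22485, -0.1065, 0.358629)  len=0.4286
  (v16,v20,v21) [+--] → (-2.22485, -0.1065, 0.358629)–(-1.9927, -0.1065, 0.7133)  len=0.4239
  (v16,v21,v17) [+-+] → (-1.9927, -0.1065, 0.7133)–(-1.57833, -0.1065, 0.56384)  len=0.4405
  (v17,v21,v22) [+--] → (-1.57833, -0.1065, 0.56384)–(-1.2372, -0.1065, 0.4408)  len=0.3626
  (v17,v22,v18) [+-+] → (-1.2372, -0.1065, 0.4408)–(-1.2372, -0.1065, 0.0787936)  len=0.3620
  (v18,v22,v23) [+--] → (-1.2372, -0.1065, 0.0787936)–(-1.2372, -0.1065, -0.4408)  len=0.5196
  (v18,v23,v19) [+-+] → (-1.2372, -0.1065, -0.4408)–(-1.47487, -0.1065, -0.526523)  len=0.2527
  (v19,v23,v24) [+--] → (-1.47487, -0.1065, -0.526523)–(-1.9927, -0.1065, -0.7133)  len=0.5505
  (v19,v24,v15) [+-+] → (-1.9927, -0.1065, -0.7133)–(-2.17847, -0.1065, -0.42949)  len=0.3392
  (v15,v24,v20) [+--] → (-2.17847, -0.1065, -0.42949)–(-2.4596, -0.1065, 0)  len=0.5133
  (v30,v0,v31) [-+-] → (2.67871, -0.1065, 0)–(2.64679, -0.1065, 0.0439316)  len=0.0543
  (v31,v0,v1) [-++] → (2.64679, -0.1065, 0.0439316)–(2.16051, -0.1065, 0.7133)  len=0.8274
  (v31,v1,v32) [-+-] → (2.16051, -0.1065, 0.7133)–(2.07733, -0.1065, 0.686268)  len=0.0875
  (v32,v1,v2) [-++] → (2.07733, -0.1065, 0.686268)–(1.32191, -0.1065, 0.4408)  len=0.7943
  (v32,v2,v33) [-+-] → (1.32191, -0.1065, 0.4408)–(1.32191, -0.1065, 0.353346)  len=0.0875
  (v33,v2,v3) [-++] → (1.32191, -0.1065, 0.353346)–(1.32191, -0.1065, -0.4408)  len=0.7941
  (v33,v3,v34) [-+-] → (1.32191, -0.1065, -0.4408)–(1.37356, -0.1065, -0.457583)  len=0.0543
  (v34,v3,v4) [-++] → (1.37356, -0.1065, -0.457583)–(2.16051, -0.1065, -0.7133)  len=0.8275
  (v34,v4,v30) [-+-] → (2.16051, -0.1065, -0.7133)–(2.18637, -0.1065, -0.677709)  len=0.0440
  (v30,v4,v0) [-++] → (2.18637, -0.1065, -0.677709)–(2.67871, -0.1065, 0)  len=0.8377

Chained into 2 loop(s):
  loop 1: 10 segments, perimeter = 4.1929
  loop 2: 10 segments, perimeter = 4.4084
Total perimeter = 8.601


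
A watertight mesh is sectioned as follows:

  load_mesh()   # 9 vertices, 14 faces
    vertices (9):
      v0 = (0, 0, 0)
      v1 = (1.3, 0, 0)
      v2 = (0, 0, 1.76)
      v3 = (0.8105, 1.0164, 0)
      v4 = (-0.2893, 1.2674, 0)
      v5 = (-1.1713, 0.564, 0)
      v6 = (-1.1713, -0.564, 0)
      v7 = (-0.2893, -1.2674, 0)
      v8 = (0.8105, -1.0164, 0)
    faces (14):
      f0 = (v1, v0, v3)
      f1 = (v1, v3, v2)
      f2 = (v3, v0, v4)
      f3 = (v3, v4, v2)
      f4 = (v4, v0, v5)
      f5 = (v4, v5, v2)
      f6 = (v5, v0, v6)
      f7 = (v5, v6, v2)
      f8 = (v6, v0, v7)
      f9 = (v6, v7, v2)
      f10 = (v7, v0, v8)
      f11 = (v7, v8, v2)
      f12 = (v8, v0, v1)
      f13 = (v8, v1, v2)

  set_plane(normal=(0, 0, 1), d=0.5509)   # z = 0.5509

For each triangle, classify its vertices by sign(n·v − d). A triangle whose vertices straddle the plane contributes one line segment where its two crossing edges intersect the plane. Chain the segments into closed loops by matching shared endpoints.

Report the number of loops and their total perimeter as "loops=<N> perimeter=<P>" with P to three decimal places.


loops=1 perimeter=5.425

Straddling triangles (7 of 14):
  (v1,v3,v2) [--+] → (0.556804, 0.698255, 0.5509)–(0.893085, 0, 0.5509)  len=0.7750
  (v3,v4,v2) [--+] → (-0.198746, 0.870689, 0.5509)–(0.556804, 0.698255, 0.5509)  len=0.7750
  (v4,v5,v2) [--+] → (-0.80467, 0.387462, 0.5509)–(-0.198746, 0.870689, 0.5509)  len=0.7750
  (v5,v6,v2) [--+] → (-0.80467, -0.387462, 0.5509)–(-0.80467, 0.387462, 0.5509)  len=0.7749
  (v6,v7,v2) [--+] → (-0.198746, -0.870689, 0.5509)–(-0.80467, -0.387462, 0.5509)  len=0.7750
  (v7,v8,v2) [--+] → (0.556804, -0.698255, 0.5509)–(-0.198746, -0.870689, 0.5509)  len=0.7750
  (v8,v1,v2) [--+] → (0.893085, 0, 0.5509)–(0.556804, -0.698255, 0.5509)  len=0.7750

Chained into 1 loop(s):
  loop 1: 7 segments, perimeter = 5.4249
Total perimeter = 5.425
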